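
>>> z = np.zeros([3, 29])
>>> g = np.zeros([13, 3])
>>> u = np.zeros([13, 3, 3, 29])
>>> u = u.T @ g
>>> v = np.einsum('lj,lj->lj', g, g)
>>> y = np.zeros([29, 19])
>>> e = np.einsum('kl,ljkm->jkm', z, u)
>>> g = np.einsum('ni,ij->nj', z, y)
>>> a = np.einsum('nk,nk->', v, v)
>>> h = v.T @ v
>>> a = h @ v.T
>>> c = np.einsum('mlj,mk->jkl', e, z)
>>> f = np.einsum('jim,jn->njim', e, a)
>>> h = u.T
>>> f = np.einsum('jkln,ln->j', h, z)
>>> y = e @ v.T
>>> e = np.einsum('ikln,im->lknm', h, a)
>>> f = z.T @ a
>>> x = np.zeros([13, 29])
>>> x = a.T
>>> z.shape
(3, 29)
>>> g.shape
(3, 19)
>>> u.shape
(29, 3, 3, 3)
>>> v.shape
(13, 3)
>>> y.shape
(3, 3, 13)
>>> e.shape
(3, 3, 29, 13)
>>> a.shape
(3, 13)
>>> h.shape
(3, 3, 3, 29)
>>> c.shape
(3, 29, 3)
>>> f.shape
(29, 13)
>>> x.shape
(13, 3)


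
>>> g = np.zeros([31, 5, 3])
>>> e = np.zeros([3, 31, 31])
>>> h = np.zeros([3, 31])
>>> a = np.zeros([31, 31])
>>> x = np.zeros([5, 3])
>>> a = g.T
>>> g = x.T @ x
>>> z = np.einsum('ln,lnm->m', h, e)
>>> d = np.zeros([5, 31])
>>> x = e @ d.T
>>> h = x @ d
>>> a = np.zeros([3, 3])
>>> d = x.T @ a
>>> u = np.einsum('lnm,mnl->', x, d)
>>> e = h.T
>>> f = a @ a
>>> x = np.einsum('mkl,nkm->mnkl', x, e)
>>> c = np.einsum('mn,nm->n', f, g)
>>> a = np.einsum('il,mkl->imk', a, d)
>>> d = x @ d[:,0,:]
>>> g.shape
(3, 3)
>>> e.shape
(31, 31, 3)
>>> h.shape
(3, 31, 31)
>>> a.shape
(3, 5, 31)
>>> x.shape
(3, 31, 31, 5)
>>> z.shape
(31,)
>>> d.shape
(3, 31, 31, 3)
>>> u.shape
()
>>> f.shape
(3, 3)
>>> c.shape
(3,)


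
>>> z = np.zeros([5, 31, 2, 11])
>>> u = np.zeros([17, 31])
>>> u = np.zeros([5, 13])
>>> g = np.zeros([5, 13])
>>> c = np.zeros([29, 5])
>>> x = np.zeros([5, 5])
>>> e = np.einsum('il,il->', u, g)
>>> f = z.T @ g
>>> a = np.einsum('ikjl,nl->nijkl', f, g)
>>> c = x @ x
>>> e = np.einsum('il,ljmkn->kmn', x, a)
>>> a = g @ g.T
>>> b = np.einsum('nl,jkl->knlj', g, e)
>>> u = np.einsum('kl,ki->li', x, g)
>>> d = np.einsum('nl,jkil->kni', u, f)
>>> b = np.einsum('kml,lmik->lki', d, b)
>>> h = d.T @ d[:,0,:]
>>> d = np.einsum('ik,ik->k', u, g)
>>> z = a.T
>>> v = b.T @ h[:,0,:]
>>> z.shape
(5, 5)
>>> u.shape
(5, 13)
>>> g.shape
(5, 13)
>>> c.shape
(5, 5)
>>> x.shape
(5, 5)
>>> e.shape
(2, 31, 13)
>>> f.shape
(11, 2, 31, 13)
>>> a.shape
(5, 5)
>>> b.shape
(31, 2, 13)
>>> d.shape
(13,)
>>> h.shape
(31, 5, 31)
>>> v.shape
(13, 2, 31)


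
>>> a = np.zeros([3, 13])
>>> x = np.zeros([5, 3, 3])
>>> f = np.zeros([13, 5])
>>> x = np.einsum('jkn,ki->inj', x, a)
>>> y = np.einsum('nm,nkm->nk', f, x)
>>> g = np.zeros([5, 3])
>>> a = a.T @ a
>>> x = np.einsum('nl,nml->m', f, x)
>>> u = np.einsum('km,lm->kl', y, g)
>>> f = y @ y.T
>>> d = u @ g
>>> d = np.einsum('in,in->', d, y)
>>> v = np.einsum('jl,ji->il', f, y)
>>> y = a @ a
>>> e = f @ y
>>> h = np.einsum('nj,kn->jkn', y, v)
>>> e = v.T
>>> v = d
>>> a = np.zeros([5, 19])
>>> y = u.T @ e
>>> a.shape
(5, 19)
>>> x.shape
(3,)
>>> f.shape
(13, 13)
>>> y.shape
(5, 3)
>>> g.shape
(5, 3)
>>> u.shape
(13, 5)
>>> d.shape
()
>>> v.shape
()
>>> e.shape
(13, 3)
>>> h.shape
(13, 3, 13)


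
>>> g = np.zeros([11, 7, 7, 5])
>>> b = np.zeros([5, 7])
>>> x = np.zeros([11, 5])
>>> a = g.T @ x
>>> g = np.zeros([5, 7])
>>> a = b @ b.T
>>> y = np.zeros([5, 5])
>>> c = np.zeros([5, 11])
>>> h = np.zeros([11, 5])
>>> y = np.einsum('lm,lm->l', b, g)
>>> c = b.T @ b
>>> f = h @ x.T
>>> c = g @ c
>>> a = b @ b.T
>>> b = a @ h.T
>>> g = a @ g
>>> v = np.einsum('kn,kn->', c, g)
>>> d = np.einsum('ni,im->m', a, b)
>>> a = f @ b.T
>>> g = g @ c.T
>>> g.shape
(5, 5)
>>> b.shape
(5, 11)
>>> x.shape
(11, 5)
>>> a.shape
(11, 5)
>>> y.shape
(5,)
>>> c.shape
(5, 7)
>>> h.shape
(11, 5)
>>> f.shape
(11, 11)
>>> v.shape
()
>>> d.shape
(11,)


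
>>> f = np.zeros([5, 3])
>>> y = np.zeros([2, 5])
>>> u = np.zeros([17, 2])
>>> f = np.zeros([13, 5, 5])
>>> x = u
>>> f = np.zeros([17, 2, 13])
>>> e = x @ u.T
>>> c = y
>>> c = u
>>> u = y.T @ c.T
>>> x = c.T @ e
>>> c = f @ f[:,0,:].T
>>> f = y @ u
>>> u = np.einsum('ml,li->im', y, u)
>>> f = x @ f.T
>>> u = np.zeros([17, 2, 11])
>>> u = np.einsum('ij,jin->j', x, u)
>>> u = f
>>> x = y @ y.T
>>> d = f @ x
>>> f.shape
(2, 2)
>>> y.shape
(2, 5)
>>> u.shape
(2, 2)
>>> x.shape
(2, 2)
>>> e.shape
(17, 17)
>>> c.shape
(17, 2, 17)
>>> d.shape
(2, 2)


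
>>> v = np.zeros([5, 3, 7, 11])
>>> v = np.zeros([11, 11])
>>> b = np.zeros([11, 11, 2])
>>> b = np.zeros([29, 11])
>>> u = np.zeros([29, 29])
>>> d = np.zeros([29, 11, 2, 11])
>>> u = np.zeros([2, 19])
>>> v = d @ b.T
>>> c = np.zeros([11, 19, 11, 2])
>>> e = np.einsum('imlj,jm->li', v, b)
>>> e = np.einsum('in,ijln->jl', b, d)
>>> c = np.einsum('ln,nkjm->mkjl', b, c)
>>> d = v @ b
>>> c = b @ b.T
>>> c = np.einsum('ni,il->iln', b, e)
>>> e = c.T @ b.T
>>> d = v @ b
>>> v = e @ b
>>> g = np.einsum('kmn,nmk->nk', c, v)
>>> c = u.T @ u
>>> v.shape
(29, 2, 11)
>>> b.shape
(29, 11)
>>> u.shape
(2, 19)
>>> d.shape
(29, 11, 2, 11)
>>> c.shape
(19, 19)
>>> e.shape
(29, 2, 29)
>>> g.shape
(29, 11)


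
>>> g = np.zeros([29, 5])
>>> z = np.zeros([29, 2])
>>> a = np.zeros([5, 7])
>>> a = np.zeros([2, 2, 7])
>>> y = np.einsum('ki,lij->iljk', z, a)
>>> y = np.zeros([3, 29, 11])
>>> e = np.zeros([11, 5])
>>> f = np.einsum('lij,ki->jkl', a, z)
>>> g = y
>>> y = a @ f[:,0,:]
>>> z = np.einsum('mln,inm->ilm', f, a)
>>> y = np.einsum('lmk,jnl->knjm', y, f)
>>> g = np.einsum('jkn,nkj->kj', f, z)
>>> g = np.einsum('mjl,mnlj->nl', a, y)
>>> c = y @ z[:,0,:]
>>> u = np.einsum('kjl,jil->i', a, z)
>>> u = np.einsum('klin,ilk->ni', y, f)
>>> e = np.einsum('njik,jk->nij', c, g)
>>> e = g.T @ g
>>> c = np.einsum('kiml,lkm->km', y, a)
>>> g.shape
(29, 7)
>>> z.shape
(2, 29, 7)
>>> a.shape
(2, 2, 7)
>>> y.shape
(2, 29, 7, 2)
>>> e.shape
(7, 7)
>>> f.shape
(7, 29, 2)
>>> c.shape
(2, 7)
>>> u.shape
(2, 7)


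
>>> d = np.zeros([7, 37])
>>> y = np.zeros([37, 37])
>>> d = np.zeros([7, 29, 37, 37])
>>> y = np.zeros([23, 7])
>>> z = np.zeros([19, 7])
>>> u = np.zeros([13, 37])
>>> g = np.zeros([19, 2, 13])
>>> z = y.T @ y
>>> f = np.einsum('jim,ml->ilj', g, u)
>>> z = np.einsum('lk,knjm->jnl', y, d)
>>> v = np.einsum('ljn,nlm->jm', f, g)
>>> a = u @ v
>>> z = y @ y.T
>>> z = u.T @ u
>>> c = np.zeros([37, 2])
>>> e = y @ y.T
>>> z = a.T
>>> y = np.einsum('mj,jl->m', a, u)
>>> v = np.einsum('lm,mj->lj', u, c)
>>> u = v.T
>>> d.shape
(7, 29, 37, 37)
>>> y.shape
(13,)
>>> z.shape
(13, 13)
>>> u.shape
(2, 13)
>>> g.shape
(19, 2, 13)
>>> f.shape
(2, 37, 19)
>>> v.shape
(13, 2)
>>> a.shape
(13, 13)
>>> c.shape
(37, 2)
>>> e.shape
(23, 23)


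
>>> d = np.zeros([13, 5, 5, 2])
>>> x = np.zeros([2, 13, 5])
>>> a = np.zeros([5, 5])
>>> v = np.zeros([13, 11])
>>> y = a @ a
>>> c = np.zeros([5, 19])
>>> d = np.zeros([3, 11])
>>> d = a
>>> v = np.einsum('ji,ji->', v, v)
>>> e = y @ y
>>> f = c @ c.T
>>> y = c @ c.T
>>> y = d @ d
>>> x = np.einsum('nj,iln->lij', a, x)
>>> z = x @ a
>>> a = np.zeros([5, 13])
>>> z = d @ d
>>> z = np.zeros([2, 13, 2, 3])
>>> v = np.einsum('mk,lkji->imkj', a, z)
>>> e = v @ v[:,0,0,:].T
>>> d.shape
(5, 5)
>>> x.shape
(13, 2, 5)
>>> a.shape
(5, 13)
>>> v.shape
(3, 5, 13, 2)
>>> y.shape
(5, 5)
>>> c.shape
(5, 19)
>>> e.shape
(3, 5, 13, 3)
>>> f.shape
(5, 5)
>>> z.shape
(2, 13, 2, 3)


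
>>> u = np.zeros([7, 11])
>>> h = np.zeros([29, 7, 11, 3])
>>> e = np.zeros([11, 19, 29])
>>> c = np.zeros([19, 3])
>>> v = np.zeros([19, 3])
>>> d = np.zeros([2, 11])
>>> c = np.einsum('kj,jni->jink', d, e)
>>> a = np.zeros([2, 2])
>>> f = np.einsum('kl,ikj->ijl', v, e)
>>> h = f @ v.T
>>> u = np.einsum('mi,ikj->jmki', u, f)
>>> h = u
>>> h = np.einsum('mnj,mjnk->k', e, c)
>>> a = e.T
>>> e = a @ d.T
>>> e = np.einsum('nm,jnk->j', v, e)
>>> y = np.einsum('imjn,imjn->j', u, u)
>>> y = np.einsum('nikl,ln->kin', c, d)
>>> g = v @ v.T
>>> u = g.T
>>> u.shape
(19, 19)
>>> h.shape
(2,)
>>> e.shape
(29,)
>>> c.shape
(11, 29, 19, 2)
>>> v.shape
(19, 3)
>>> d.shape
(2, 11)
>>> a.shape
(29, 19, 11)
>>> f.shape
(11, 29, 3)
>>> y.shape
(19, 29, 11)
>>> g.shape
(19, 19)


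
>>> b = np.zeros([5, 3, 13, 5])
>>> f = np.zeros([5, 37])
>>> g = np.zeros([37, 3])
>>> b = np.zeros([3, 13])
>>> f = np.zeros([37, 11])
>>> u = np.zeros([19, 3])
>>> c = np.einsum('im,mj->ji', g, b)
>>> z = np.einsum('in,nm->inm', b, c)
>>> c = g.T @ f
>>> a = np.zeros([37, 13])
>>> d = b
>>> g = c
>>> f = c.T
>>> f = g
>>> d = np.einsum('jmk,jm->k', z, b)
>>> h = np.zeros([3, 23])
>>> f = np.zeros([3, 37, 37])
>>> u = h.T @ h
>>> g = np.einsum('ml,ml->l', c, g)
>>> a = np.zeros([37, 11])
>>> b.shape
(3, 13)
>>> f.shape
(3, 37, 37)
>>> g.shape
(11,)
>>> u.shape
(23, 23)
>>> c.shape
(3, 11)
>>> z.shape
(3, 13, 37)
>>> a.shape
(37, 11)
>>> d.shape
(37,)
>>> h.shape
(3, 23)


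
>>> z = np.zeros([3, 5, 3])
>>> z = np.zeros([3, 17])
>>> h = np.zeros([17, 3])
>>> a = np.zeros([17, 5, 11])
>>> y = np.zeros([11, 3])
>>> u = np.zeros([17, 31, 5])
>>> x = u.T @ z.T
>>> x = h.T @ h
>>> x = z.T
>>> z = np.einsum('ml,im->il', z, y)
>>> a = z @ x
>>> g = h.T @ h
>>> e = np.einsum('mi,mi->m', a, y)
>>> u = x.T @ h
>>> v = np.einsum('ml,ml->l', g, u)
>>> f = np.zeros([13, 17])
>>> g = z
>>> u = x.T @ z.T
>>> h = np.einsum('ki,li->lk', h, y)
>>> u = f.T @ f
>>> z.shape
(11, 17)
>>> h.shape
(11, 17)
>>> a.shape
(11, 3)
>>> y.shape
(11, 3)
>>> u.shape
(17, 17)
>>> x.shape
(17, 3)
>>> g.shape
(11, 17)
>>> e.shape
(11,)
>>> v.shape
(3,)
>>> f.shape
(13, 17)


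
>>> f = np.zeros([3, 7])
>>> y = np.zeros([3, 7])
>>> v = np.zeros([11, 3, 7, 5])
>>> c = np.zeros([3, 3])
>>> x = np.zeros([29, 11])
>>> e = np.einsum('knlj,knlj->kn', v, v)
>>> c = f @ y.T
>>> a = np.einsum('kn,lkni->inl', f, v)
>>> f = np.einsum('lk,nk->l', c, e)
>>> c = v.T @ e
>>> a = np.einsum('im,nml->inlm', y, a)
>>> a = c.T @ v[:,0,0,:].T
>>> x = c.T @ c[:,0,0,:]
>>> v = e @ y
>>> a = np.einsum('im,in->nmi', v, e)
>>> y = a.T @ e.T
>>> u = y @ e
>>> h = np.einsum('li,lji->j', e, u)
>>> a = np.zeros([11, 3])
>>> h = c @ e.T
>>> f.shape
(3,)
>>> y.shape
(11, 7, 11)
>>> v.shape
(11, 7)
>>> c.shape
(5, 7, 3, 3)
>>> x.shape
(3, 3, 7, 3)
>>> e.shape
(11, 3)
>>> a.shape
(11, 3)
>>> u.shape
(11, 7, 3)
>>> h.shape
(5, 7, 3, 11)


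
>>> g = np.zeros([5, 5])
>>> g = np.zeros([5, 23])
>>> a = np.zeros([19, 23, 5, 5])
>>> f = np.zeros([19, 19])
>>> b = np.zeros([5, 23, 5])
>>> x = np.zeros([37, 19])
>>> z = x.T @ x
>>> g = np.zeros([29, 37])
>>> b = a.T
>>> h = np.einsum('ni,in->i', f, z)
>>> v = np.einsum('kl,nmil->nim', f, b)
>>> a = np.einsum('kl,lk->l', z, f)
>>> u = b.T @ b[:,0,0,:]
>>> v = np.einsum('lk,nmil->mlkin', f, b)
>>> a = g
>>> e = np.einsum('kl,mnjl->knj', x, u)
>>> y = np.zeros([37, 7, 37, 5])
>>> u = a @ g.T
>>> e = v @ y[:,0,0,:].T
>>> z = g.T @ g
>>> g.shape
(29, 37)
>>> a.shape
(29, 37)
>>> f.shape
(19, 19)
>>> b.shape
(5, 5, 23, 19)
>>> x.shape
(37, 19)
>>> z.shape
(37, 37)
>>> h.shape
(19,)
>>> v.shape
(5, 19, 19, 23, 5)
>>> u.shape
(29, 29)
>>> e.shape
(5, 19, 19, 23, 37)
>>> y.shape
(37, 7, 37, 5)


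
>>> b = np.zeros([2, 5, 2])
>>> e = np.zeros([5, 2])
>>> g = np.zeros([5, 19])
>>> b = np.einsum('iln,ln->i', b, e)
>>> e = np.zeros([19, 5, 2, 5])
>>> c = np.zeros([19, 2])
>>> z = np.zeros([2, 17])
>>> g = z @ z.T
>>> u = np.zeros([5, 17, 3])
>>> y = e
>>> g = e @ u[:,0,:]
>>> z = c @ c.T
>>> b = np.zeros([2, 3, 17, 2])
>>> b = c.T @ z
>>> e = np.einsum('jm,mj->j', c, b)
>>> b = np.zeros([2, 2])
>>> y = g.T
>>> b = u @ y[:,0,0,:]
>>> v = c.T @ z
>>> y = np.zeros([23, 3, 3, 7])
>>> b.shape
(5, 17, 19)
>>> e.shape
(19,)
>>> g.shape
(19, 5, 2, 3)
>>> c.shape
(19, 2)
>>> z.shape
(19, 19)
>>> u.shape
(5, 17, 3)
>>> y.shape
(23, 3, 3, 7)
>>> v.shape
(2, 19)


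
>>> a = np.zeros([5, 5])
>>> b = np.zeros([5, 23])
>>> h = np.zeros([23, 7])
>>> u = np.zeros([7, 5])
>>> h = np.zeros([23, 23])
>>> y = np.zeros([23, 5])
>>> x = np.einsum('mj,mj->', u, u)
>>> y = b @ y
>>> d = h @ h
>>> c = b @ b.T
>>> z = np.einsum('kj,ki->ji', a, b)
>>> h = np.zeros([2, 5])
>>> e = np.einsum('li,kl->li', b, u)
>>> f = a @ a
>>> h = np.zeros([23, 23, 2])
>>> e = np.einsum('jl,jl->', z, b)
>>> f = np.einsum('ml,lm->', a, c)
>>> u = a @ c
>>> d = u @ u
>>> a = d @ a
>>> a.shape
(5, 5)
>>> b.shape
(5, 23)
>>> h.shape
(23, 23, 2)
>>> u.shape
(5, 5)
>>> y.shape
(5, 5)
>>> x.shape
()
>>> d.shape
(5, 5)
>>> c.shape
(5, 5)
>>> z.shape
(5, 23)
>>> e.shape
()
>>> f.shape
()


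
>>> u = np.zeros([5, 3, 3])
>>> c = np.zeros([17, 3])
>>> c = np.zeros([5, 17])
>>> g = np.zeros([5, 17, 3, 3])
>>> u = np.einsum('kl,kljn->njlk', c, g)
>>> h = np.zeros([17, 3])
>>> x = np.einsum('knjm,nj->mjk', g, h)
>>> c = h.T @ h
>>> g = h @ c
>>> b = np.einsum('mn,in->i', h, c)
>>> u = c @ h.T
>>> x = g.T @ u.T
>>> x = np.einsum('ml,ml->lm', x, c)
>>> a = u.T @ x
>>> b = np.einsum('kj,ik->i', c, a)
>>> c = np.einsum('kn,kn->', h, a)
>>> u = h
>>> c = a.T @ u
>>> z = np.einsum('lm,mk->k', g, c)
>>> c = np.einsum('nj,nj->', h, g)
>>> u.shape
(17, 3)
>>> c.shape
()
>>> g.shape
(17, 3)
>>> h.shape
(17, 3)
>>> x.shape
(3, 3)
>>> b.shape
(17,)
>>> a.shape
(17, 3)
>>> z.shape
(3,)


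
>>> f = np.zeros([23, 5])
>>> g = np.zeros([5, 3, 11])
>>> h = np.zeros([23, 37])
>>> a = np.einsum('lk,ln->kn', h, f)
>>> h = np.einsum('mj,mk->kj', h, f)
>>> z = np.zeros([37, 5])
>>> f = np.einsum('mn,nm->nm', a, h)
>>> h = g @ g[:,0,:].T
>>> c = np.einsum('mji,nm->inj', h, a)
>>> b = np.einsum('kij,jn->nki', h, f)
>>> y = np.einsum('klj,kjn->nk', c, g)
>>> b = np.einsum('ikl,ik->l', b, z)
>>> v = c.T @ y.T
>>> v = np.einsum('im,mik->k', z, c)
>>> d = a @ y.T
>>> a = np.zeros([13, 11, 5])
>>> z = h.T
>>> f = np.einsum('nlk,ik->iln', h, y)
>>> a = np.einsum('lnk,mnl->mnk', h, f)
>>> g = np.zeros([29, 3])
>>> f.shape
(11, 3, 5)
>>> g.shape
(29, 3)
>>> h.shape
(5, 3, 5)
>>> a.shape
(11, 3, 5)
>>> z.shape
(5, 3, 5)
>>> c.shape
(5, 37, 3)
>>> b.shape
(3,)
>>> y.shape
(11, 5)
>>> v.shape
(3,)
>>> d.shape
(37, 11)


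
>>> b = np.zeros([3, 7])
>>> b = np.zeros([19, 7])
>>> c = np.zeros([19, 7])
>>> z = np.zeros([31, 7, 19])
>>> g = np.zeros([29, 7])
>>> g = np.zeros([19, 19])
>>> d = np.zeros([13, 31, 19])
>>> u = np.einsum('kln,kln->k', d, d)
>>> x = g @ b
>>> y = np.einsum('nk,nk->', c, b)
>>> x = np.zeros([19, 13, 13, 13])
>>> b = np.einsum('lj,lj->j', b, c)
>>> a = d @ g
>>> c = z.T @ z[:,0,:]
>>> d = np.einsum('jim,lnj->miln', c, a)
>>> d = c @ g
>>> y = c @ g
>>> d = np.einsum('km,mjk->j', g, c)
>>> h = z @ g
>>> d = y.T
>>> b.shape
(7,)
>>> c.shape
(19, 7, 19)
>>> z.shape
(31, 7, 19)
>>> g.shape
(19, 19)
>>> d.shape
(19, 7, 19)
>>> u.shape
(13,)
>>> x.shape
(19, 13, 13, 13)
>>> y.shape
(19, 7, 19)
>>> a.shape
(13, 31, 19)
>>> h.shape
(31, 7, 19)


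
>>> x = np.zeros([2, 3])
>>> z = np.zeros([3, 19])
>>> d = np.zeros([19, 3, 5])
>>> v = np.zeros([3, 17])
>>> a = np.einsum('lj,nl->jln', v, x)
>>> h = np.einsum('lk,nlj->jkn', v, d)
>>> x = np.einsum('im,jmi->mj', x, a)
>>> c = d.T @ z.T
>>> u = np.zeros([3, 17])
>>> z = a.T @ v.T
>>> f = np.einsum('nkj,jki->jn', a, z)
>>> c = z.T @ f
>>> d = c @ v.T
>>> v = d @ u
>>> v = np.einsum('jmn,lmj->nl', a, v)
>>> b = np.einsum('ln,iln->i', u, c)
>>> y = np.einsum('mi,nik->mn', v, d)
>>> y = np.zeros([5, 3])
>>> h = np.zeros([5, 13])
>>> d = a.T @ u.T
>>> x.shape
(3, 17)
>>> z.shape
(2, 3, 3)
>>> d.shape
(2, 3, 3)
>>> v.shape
(2, 3)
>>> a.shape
(17, 3, 2)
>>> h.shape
(5, 13)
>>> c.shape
(3, 3, 17)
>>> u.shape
(3, 17)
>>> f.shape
(2, 17)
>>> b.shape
(3,)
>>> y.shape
(5, 3)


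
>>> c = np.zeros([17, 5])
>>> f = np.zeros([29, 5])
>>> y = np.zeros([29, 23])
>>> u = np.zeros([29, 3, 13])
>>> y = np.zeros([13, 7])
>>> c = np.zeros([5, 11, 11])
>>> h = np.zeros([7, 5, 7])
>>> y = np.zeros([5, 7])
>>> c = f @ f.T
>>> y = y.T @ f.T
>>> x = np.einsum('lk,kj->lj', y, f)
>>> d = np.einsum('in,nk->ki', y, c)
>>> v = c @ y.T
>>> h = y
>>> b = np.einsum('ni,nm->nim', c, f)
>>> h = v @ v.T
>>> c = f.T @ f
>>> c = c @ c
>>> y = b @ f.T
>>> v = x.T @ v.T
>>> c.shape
(5, 5)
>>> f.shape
(29, 5)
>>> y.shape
(29, 29, 29)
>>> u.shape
(29, 3, 13)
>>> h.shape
(29, 29)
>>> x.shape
(7, 5)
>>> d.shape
(29, 7)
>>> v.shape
(5, 29)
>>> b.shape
(29, 29, 5)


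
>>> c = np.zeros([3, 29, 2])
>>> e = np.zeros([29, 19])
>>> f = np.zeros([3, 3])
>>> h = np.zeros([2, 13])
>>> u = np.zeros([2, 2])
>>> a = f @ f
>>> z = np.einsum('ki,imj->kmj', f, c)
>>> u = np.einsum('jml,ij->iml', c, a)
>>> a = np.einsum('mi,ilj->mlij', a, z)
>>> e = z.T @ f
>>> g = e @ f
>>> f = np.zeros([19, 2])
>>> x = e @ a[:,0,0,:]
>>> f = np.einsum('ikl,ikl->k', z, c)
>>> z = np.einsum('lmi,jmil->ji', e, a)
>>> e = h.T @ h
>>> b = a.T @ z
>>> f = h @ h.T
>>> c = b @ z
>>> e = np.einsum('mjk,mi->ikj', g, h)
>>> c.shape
(2, 3, 29, 3)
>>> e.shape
(13, 3, 29)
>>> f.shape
(2, 2)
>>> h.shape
(2, 13)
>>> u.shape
(3, 29, 2)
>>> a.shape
(3, 29, 3, 2)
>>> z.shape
(3, 3)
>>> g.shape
(2, 29, 3)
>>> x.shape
(2, 29, 2)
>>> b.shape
(2, 3, 29, 3)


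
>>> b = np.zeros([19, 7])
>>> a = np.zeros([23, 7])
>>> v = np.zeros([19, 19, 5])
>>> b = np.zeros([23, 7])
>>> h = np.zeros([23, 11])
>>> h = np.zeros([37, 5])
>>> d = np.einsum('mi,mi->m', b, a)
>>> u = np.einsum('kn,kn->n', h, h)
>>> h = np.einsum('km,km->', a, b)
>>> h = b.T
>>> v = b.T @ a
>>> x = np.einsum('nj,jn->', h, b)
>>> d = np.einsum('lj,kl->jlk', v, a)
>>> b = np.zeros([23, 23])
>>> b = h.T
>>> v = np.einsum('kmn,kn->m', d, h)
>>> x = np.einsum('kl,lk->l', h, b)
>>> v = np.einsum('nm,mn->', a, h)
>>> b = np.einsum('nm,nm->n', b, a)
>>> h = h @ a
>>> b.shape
(23,)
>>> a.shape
(23, 7)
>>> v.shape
()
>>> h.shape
(7, 7)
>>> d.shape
(7, 7, 23)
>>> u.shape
(5,)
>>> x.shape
(23,)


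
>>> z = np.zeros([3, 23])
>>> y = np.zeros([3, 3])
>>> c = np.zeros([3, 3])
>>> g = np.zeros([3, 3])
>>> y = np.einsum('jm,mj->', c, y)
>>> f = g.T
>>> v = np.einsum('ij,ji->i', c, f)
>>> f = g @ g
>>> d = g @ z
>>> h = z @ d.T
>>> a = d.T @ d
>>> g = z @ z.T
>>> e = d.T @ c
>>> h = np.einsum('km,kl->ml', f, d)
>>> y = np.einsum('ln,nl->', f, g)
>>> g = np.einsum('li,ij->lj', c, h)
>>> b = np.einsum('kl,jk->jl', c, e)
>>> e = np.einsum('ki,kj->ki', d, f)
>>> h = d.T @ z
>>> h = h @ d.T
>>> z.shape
(3, 23)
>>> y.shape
()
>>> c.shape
(3, 3)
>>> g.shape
(3, 23)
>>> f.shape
(3, 3)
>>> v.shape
(3,)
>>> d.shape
(3, 23)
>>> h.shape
(23, 3)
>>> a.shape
(23, 23)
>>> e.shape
(3, 23)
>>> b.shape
(23, 3)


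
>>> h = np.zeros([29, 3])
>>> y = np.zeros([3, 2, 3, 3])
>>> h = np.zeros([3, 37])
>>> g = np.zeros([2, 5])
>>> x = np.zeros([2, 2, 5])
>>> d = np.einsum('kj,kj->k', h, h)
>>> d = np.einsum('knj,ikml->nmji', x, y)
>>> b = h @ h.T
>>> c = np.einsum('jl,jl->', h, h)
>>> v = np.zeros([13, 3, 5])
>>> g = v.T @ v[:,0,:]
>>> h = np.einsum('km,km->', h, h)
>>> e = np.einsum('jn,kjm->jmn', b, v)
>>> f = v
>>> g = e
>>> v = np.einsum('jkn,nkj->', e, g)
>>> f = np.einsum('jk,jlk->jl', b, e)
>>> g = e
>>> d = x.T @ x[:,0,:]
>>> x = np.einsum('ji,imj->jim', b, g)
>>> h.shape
()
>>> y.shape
(3, 2, 3, 3)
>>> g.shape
(3, 5, 3)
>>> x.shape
(3, 3, 5)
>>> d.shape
(5, 2, 5)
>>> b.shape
(3, 3)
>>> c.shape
()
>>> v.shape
()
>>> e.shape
(3, 5, 3)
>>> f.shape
(3, 5)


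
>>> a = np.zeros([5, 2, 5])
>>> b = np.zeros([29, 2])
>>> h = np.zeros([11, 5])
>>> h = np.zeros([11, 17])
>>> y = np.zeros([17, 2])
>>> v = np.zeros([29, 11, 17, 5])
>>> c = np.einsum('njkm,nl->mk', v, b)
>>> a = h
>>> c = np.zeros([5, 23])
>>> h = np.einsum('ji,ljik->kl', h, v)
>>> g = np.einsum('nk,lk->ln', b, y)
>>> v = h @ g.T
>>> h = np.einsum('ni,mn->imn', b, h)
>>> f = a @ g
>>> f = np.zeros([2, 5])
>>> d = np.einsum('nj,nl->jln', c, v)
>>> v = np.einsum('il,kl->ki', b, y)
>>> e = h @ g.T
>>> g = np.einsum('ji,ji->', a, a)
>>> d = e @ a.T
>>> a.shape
(11, 17)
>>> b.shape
(29, 2)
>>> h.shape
(2, 5, 29)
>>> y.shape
(17, 2)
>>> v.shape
(17, 29)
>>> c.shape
(5, 23)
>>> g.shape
()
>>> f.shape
(2, 5)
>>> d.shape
(2, 5, 11)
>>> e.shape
(2, 5, 17)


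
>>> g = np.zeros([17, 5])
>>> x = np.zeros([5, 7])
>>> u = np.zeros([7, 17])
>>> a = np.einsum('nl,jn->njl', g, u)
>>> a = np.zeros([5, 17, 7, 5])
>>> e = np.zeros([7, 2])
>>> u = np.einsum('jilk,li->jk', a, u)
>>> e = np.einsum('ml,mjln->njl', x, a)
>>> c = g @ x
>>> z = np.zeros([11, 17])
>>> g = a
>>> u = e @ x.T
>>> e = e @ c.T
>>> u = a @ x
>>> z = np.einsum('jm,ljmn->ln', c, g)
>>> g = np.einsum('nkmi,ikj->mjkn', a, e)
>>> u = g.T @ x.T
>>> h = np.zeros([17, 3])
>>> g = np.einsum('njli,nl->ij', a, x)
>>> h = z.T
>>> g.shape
(5, 17)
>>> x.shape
(5, 7)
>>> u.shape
(5, 17, 17, 5)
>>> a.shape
(5, 17, 7, 5)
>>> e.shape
(5, 17, 17)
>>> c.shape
(17, 7)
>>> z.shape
(5, 5)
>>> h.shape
(5, 5)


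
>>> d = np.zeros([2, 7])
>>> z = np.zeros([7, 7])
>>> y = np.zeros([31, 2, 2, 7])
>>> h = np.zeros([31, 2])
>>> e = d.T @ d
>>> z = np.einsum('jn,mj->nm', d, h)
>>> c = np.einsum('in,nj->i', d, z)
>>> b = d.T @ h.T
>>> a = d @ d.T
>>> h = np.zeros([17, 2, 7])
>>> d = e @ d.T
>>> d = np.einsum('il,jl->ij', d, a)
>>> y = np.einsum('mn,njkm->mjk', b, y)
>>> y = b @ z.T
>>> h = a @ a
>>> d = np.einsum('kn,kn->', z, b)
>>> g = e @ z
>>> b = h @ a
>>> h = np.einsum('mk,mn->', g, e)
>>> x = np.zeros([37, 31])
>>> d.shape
()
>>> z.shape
(7, 31)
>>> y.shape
(7, 7)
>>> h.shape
()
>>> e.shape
(7, 7)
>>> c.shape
(2,)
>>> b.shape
(2, 2)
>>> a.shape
(2, 2)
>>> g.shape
(7, 31)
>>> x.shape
(37, 31)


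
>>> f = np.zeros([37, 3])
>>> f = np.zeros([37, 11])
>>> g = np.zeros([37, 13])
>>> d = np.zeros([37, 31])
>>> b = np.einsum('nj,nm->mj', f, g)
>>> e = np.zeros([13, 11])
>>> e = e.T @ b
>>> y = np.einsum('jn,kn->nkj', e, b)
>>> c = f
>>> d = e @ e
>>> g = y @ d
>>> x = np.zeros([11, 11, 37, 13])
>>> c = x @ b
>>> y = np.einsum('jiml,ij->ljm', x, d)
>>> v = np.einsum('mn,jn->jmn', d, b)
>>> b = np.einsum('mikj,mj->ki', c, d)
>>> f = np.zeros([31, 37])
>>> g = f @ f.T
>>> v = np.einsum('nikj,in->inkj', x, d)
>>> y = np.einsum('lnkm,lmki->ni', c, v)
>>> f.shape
(31, 37)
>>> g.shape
(31, 31)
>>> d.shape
(11, 11)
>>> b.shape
(37, 11)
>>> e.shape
(11, 11)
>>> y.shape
(11, 13)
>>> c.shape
(11, 11, 37, 11)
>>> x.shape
(11, 11, 37, 13)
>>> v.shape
(11, 11, 37, 13)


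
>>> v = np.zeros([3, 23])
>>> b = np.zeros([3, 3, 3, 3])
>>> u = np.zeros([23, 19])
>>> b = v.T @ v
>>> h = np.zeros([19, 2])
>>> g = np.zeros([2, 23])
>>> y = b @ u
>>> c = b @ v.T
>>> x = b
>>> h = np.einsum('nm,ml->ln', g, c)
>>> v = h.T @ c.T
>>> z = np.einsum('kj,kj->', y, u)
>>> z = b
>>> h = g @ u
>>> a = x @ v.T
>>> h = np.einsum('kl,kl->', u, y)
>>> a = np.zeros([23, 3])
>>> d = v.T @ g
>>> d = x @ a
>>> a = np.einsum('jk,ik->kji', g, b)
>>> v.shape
(2, 23)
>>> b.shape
(23, 23)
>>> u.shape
(23, 19)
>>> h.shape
()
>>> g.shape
(2, 23)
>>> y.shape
(23, 19)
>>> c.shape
(23, 3)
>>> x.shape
(23, 23)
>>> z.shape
(23, 23)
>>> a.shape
(23, 2, 23)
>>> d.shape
(23, 3)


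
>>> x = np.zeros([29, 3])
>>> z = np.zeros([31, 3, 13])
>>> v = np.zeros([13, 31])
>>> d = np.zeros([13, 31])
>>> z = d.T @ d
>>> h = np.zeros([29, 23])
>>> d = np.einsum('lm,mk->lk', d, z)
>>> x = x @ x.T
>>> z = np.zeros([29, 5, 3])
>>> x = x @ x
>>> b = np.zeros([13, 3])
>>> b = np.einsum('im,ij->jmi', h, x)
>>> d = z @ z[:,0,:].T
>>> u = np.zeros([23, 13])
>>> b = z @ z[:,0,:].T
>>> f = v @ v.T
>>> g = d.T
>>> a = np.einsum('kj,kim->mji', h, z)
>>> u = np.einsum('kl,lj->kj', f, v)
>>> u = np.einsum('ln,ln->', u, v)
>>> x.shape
(29, 29)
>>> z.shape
(29, 5, 3)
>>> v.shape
(13, 31)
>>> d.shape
(29, 5, 29)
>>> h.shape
(29, 23)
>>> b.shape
(29, 5, 29)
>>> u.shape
()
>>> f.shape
(13, 13)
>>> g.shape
(29, 5, 29)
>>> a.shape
(3, 23, 5)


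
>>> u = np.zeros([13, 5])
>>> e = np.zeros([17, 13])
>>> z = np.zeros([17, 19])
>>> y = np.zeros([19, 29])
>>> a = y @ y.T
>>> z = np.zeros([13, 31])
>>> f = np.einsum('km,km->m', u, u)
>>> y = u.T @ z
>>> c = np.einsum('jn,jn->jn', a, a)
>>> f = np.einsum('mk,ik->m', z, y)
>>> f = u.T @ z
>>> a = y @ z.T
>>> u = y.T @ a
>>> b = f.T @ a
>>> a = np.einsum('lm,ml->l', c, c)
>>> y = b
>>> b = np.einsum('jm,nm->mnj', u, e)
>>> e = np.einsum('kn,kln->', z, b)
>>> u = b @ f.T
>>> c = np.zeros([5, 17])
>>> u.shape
(13, 17, 5)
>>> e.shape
()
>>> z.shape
(13, 31)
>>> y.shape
(31, 13)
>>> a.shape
(19,)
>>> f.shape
(5, 31)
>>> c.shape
(5, 17)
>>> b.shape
(13, 17, 31)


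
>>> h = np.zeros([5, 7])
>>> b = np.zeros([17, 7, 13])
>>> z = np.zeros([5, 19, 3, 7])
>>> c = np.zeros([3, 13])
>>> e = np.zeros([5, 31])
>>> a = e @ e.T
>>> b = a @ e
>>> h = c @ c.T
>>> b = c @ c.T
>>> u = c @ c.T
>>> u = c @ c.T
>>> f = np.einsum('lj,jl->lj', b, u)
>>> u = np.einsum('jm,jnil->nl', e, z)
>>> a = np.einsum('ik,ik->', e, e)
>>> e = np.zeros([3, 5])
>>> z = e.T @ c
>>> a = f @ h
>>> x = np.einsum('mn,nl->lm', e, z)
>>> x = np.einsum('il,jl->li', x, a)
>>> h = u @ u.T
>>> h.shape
(19, 19)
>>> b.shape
(3, 3)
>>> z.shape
(5, 13)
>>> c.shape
(3, 13)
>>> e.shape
(3, 5)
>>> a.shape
(3, 3)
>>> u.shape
(19, 7)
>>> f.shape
(3, 3)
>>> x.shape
(3, 13)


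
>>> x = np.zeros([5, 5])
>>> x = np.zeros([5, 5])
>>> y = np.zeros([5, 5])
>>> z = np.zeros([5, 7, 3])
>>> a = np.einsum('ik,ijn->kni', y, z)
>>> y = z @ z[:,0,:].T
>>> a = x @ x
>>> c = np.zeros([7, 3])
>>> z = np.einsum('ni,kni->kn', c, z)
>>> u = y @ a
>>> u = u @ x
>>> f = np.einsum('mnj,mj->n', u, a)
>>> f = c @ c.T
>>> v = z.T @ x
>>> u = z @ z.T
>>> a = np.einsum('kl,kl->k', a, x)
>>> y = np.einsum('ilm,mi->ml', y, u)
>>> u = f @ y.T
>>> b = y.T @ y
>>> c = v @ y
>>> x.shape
(5, 5)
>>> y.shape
(5, 7)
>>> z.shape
(5, 7)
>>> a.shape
(5,)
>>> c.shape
(7, 7)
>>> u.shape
(7, 5)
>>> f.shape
(7, 7)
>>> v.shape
(7, 5)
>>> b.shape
(7, 7)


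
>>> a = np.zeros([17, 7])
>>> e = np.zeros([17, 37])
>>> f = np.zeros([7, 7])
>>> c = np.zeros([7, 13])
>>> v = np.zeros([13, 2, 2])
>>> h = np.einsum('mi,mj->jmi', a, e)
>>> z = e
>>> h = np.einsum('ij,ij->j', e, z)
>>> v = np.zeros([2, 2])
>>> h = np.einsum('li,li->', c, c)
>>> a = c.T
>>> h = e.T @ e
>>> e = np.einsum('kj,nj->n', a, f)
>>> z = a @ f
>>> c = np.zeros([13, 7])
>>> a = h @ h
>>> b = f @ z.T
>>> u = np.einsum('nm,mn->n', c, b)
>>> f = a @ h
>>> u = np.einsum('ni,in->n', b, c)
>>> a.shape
(37, 37)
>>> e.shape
(7,)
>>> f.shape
(37, 37)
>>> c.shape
(13, 7)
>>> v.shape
(2, 2)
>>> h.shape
(37, 37)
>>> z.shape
(13, 7)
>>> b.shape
(7, 13)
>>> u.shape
(7,)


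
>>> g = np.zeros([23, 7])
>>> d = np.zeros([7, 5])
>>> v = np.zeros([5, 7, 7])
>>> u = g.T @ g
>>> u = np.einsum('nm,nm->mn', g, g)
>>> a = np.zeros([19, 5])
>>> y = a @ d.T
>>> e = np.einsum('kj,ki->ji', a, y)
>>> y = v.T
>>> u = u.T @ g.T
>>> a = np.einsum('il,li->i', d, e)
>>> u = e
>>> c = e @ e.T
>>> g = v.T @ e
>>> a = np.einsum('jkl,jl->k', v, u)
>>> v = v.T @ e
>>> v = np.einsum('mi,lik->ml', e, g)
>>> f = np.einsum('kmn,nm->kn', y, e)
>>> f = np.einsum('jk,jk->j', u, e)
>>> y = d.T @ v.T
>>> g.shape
(7, 7, 7)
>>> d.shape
(7, 5)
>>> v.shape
(5, 7)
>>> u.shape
(5, 7)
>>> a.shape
(7,)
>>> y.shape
(5, 5)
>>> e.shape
(5, 7)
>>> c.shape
(5, 5)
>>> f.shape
(5,)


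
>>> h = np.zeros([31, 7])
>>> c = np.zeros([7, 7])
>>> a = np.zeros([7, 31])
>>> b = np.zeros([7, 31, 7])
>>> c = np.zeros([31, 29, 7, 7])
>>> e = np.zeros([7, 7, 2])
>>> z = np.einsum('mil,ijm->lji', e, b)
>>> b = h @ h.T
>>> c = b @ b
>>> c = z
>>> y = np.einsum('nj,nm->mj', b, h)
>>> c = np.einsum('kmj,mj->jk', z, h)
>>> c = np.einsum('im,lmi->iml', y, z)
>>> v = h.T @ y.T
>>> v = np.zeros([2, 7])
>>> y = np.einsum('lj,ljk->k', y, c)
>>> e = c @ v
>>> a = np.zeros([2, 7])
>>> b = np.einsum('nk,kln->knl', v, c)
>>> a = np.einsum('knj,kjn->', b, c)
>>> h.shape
(31, 7)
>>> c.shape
(7, 31, 2)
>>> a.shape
()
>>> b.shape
(7, 2, 31)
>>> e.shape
(7, 31, 7)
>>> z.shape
(2, 31, 7)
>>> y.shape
(2,)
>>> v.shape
(2, 7)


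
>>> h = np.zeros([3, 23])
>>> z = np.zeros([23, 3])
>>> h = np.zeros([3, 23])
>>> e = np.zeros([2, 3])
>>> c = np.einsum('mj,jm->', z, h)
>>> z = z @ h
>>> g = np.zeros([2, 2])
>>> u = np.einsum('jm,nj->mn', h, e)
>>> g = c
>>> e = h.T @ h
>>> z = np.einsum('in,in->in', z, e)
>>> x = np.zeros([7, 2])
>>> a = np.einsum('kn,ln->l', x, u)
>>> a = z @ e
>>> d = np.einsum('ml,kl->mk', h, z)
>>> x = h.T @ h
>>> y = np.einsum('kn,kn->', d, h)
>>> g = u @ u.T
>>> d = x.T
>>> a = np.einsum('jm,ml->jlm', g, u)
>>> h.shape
(3, 23)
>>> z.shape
(23, 23)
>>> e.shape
(23, 23)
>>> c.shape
()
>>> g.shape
(23, 23)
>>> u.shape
(23, 2)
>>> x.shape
(23, 23)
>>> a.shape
(23, 2, 23)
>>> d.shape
(23, 23)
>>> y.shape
()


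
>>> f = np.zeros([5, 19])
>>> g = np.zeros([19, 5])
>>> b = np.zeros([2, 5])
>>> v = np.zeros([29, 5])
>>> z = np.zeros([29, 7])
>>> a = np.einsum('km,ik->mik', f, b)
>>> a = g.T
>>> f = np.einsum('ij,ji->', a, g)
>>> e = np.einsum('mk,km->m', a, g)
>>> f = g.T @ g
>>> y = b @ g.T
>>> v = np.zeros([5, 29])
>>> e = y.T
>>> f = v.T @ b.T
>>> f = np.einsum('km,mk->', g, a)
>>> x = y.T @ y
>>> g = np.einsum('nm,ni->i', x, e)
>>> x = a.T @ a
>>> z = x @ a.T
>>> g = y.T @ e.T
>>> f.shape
()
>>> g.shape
(19, 19)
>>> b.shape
(2, 5)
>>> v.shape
(5, 29)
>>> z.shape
(19, 5)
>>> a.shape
(5, 19)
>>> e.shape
(19, 2)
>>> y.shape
(2, 19)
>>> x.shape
(19, 19)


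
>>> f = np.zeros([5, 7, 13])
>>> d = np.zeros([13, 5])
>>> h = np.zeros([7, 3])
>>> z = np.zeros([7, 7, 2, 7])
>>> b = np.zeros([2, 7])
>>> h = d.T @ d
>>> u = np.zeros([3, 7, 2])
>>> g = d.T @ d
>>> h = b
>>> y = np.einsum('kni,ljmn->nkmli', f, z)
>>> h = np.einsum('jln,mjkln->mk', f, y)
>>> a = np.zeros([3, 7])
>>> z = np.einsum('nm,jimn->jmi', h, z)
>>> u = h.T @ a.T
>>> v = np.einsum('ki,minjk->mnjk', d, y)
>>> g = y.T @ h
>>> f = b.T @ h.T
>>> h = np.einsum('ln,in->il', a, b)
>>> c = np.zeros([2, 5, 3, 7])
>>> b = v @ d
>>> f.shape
(7, 7)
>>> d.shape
(13, 5)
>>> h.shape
(2, 3)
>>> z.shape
(7, 2, 7)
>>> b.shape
(7, 2, 7, 5)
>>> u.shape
(2, 3)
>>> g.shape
(13, 7, 2, 5, 2)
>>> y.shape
(7, 5, 2, 7, 13)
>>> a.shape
(3, 7)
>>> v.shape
(7, 2, 7, 13)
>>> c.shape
(2, 5, 3, 7)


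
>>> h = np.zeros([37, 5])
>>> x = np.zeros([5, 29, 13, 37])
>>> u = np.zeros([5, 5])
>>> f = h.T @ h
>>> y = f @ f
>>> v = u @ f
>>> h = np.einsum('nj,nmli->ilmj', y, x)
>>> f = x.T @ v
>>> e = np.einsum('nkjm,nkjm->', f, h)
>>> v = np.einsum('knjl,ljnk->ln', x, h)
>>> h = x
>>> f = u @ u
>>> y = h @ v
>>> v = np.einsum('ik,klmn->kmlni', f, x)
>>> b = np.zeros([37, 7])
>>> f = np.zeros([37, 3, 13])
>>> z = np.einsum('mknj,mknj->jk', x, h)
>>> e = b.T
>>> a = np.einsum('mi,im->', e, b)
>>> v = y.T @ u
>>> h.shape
(5, 29, 13, 37)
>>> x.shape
(5, 29, 13, 37)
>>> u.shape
(5, 5)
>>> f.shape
(37, 3, 13)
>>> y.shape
(5, 29, 13, 29)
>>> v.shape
(29, 13, 29, 5)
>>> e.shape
(7, 37)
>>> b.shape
(37, 7)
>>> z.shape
(37, 29)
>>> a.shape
()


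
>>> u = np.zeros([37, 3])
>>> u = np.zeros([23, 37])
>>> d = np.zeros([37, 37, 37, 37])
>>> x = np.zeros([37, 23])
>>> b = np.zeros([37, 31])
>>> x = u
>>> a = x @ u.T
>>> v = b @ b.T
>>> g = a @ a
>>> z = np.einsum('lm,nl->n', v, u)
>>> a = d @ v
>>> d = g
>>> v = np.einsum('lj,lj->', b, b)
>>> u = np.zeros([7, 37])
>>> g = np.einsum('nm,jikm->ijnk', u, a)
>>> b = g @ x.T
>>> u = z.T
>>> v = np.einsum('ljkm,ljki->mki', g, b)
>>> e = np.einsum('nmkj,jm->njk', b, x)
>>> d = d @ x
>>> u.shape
(23,)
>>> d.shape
(23, 37)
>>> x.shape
(23, 37)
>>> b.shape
(37, 37, 7, 23)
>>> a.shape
(37, 37, 37, 37)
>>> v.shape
(37, 7, 23)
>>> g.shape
(37, 37, 7, 37)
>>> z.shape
(23,)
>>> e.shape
(37, 23, 7)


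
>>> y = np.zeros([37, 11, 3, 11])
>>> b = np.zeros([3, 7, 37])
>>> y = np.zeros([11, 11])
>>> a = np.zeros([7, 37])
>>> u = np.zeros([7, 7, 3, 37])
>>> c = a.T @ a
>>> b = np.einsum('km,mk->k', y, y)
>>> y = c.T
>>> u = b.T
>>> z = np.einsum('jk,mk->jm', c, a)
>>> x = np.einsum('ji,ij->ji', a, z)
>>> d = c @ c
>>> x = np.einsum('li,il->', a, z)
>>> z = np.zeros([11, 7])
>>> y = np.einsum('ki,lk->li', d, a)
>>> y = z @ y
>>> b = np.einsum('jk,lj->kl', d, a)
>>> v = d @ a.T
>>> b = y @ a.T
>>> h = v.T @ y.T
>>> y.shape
(11, 37)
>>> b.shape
(11, 7)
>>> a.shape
(7, 37)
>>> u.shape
(11,)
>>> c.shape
(37, 37)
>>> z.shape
(11, 7)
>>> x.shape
()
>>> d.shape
(37, 37)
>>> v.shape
(37, 7)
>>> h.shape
(7, 11)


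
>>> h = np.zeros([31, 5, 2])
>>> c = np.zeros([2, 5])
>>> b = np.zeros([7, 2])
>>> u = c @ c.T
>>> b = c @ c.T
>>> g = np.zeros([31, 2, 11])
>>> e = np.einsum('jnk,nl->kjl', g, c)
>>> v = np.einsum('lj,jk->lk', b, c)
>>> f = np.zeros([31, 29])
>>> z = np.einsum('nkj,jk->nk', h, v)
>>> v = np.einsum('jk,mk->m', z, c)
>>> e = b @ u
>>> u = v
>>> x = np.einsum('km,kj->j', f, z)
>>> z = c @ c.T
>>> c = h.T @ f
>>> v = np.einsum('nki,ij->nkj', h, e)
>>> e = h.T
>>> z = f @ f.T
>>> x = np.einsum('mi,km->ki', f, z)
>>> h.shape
(31, 5, 2)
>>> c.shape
(2, 5, 29)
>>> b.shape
(2, 2)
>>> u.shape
(2,)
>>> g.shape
(31, 2, 11)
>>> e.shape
(2, 5, 31)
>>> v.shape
(31, 5, 2)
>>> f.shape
(31, 29)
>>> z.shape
(31, 31)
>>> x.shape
(31, 29)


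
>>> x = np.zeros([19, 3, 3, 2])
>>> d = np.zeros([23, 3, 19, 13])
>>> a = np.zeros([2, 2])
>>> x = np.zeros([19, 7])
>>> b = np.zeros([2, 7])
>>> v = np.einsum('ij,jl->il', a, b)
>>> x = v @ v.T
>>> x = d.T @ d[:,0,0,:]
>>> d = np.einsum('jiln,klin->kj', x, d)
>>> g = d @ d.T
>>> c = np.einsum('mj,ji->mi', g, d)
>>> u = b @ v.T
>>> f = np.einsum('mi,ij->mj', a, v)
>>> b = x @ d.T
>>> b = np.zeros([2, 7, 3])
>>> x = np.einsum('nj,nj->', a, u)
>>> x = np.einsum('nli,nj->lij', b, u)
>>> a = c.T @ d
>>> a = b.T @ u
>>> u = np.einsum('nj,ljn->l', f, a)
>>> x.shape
(7, 3, 2)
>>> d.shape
(23, 13)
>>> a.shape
(3, 7, 2)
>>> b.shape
(2, 7, 3)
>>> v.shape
(2, 7)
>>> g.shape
(23, 23)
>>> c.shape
(23, 13)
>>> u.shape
(3,)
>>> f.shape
(2, 7)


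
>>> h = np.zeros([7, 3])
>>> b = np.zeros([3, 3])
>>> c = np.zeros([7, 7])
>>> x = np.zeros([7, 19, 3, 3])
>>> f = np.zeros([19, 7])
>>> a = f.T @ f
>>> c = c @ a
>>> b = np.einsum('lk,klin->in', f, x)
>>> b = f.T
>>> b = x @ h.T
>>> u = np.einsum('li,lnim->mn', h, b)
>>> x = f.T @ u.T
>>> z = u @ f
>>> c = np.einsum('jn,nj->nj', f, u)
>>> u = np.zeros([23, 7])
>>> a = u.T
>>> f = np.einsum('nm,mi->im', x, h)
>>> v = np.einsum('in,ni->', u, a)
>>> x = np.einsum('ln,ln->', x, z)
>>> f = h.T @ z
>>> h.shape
(7, 3)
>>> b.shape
(7, 19, 3, 7)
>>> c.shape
(7, 19)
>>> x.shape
()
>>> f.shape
(3, 7)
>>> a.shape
(7, 23)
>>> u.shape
(23, 7)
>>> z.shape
(7, 7)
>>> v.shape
()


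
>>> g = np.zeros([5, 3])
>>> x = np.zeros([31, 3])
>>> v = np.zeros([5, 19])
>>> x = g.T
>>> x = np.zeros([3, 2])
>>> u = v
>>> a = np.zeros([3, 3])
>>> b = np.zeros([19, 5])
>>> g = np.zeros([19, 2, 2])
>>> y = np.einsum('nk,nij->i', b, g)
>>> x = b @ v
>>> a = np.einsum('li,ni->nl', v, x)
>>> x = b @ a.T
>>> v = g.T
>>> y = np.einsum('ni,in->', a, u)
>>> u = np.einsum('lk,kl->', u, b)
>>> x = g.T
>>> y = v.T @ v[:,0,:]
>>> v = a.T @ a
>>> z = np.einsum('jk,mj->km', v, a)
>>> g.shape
(19, 2, 2)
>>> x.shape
(2, 2, 19)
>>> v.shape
(5, 5)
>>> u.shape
()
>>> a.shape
(19, 5)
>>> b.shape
(19, 5)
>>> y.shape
(19, 2, 19)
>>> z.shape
(5, 19)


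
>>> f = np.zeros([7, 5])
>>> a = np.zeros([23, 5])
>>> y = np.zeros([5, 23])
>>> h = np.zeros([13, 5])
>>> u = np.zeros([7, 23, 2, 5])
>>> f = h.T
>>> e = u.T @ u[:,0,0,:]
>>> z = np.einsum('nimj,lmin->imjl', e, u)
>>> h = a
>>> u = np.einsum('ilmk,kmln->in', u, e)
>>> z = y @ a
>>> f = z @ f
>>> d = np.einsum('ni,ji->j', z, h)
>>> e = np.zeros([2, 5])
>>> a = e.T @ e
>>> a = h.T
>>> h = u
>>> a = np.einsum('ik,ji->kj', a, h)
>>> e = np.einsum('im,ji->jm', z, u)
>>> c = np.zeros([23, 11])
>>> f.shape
(5, 13)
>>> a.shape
(23, 7)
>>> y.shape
(5, 23)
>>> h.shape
(7, 5)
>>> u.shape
(7, 5)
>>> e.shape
(7, 5)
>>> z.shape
(5, 5)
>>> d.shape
(23,)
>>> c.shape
(23, 11)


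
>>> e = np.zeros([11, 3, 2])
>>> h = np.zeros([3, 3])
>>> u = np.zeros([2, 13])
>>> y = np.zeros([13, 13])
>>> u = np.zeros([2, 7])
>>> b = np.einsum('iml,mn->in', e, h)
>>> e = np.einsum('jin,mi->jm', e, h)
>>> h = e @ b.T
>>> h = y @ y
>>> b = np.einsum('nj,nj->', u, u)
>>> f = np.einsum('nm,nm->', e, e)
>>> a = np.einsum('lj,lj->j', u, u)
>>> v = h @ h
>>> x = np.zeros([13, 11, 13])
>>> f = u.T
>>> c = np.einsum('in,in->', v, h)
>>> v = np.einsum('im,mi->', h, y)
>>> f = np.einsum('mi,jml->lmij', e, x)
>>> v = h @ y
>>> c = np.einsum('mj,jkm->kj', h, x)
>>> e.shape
(11, 3)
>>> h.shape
(13, 13)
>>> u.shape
(2, 7)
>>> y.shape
(13, 13)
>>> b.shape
()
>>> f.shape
(13, 11, 3, 13)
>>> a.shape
(7,)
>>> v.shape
(13, 13)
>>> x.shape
(13, 11, 13)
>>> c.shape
(11, 13)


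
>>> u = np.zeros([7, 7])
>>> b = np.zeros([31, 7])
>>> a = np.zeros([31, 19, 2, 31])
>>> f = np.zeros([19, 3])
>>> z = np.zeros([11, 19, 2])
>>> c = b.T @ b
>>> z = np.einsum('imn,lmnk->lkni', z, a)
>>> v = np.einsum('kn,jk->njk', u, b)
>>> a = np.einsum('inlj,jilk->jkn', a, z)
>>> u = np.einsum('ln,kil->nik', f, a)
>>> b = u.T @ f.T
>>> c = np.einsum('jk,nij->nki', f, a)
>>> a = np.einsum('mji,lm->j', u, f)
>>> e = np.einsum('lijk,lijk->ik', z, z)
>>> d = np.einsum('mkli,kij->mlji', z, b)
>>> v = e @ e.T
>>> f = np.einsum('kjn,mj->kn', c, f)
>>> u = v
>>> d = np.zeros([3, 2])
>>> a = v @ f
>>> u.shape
(31, 31)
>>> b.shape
(31, 11, 19)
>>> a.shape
(31, 11)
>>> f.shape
(31, 11)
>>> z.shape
(31, 31, 2, 11)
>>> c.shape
(31, 3, 11)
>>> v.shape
(31, 31)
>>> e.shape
(31, 11)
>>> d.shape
(3, 2)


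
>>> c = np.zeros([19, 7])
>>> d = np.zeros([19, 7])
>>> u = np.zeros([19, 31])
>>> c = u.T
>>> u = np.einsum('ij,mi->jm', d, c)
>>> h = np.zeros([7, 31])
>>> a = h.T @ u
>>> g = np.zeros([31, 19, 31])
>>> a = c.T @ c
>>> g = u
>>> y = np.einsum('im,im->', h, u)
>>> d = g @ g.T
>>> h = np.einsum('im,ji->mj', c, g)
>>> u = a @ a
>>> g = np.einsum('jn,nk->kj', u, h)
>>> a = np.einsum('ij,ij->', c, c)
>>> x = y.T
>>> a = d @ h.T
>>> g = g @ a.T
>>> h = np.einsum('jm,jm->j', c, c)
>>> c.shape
(31, 19)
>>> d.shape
(7, 7)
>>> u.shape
(19, 19)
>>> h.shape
(31,)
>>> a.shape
(7, 19)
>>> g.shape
(7, 7)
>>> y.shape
()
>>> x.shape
()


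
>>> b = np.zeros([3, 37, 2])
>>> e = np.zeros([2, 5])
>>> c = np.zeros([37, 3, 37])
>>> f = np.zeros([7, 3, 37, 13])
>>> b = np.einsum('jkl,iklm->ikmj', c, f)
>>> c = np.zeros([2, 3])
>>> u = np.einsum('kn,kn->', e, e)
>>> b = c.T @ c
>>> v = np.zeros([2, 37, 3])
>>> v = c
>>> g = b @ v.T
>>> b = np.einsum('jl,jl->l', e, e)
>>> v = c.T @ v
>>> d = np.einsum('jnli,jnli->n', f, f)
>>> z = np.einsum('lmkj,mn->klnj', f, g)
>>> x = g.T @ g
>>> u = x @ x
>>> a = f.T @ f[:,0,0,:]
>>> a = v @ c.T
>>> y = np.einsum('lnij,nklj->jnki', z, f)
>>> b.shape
(5,)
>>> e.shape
(2, 5)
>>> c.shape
(2, 3)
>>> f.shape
(7, 3, 37, 13)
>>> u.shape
(2, 2)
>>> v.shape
(3, 3)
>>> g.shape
(3, 2)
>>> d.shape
(3,)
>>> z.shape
(37, 7, 2, 13)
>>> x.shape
(2, 2)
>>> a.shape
(3, 2)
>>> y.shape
(13, 7, 3, 2)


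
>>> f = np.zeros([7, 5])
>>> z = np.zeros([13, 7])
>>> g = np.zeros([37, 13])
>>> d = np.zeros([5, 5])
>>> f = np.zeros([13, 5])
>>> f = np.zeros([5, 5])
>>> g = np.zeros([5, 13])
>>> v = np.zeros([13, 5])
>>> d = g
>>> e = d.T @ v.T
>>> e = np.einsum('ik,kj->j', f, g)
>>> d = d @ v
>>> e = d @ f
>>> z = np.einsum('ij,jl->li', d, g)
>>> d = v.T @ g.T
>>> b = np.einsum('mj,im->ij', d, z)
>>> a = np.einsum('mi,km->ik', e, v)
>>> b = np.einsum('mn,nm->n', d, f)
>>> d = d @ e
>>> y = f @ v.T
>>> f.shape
(5, 5)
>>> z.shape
(13, 5)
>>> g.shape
(5, 13)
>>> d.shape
(5, 5)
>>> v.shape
(13, 5)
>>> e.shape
(5, 5)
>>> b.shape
(5,)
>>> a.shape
(5, 13)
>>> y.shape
(5, 13)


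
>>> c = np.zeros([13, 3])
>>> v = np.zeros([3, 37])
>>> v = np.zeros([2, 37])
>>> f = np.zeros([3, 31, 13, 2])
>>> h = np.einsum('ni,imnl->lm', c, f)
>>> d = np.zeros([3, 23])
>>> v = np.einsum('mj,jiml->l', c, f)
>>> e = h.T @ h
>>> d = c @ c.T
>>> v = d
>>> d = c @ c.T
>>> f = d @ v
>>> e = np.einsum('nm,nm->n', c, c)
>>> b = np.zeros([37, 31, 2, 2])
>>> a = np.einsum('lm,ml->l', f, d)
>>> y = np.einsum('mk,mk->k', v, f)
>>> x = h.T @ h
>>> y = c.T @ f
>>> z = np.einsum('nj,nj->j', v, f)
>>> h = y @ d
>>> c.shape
(13, 3)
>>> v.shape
(13, 13)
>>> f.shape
(13, 13)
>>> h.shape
(3, 13)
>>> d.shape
(13, 13)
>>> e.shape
(13,)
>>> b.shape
(37, 31, 2, 2)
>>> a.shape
(13,)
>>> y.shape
(3, 13)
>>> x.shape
(31, 31)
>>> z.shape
(13,)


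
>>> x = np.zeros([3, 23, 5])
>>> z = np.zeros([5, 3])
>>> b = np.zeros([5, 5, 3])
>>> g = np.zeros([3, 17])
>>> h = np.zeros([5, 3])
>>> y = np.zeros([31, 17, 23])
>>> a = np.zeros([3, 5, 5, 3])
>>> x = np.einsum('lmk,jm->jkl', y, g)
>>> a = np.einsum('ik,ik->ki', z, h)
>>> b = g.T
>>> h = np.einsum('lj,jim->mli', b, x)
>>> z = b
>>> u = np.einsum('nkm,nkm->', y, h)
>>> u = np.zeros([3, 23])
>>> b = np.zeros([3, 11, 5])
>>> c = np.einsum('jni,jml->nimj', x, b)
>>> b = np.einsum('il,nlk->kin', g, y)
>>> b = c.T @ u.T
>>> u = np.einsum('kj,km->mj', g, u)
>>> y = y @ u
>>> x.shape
(3, 23, 31)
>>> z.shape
(17, 3)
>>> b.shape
(3, 11, 31, 3)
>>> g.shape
(3, 17)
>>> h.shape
(31, 17, 23)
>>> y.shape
(31, 17, 17)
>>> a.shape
(3, 5)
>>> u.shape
(23, 17)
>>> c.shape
(23, 31, 11, 3)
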